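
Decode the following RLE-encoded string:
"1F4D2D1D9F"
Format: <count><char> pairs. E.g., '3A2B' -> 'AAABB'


Expanding each <count><char> pair:
  1F -> 'F'
  4D -> 'DDDD'
  2D -> 'DD'
  1D -> 'D'
  9F -> 'FFFFFFFFF'

Decoded = FDDDDDDDFFFFFFFFF


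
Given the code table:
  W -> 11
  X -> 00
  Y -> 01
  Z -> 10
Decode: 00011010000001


Decoding:
00 -> X
01 -> Y
10 -> Z
10 -> Z
00 -> X
00 -> X
01 -> Y


Result: XYZZXXY


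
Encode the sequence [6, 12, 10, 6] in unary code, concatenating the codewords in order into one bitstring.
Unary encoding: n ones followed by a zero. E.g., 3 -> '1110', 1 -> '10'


Encode each number as n ones followed by a terminating 0:
  6 -> 1111110 (7 bits)
  12 -> 1111111111110 (13 bits)
  10 -> 11111111110 (11 bits)
  6 -> 1111110 (7 bits)
Total length = 7 + 13 + 11 + 7 = 38 bits.

Unary([6, 12, 10, 6]) = 11111101111111111110111111111101111110 (38 bits)


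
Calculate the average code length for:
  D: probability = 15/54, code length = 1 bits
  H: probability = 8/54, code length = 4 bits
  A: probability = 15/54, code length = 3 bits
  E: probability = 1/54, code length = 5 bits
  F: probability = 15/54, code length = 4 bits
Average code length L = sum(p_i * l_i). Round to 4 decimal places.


Weighted contributions p_i * l_i:
  D: (15/54) * 1 = 15/54
  H: (8/54) * 4 = 32/54
  A: (15/54) * 3 = 45/54
  E: (1/54) * 5 = 5/54
  F: (15/54) * 4 = 60/54
Sum = (15 + 32 + 45 + 5 + 60)/54 = 157/54

L = 157/54 = 2.9074 bits/symbol


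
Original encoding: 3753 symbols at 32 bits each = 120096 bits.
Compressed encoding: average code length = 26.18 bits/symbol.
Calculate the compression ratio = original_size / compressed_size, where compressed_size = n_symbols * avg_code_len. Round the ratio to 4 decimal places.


original_size = n_symbols * orig_bits = 3753 * 32 = 120096 bits
compressed_size = n_symbols * avg_code_len = 3753 * 26.18 = 98253.54 bits
ratio = original_size / compressed_size = 120096 / 98253.54 = 1.2223

Compression ratio = 1.2223


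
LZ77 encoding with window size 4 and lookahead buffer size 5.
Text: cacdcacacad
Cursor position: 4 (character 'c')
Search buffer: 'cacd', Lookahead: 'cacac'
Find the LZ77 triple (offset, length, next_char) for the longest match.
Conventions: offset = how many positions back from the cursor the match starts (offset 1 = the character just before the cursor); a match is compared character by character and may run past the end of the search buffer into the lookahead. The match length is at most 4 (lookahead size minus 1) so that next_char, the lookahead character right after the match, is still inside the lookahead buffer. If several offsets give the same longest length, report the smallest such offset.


Try each offset into the search buffer:
  offset=1 (pos 3, char 'd'): match length 0
  offset=2 (pos 2, char 'c'): match length 1
  offset=3 (pos 1, char 'a'): match length 0
  offset=4 (pos 0, char 'c'): match length 3
Longest match has length 3 at offset 4.
next_char = character at position 4 + 3 = 7 -> 'a'

Best match: offset=4, length=3 (matching 'cac' starting at position 0)
LZ77 triple: (4, 3, 'a')


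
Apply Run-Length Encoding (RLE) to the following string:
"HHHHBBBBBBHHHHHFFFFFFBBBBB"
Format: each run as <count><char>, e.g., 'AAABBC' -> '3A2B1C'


Scanning runs left to right:
  i=0: run of 'H' x 4 -> '4H'
  i=4: run of 'B' x 6 -> '6B'
  i=10: run of 'H' x 5 -> '5H'
  i=15: run of 'F' x 6 -> '6F'
  i=21: run of 'B' x 5 -> '5B'

RLE = 4H6B5H6F5B


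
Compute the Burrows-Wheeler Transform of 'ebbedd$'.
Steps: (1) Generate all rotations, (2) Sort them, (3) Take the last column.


Rotations (sorted):
  0: $ebbedd -> last char: d
  1: bbedd$e -> last char: e
  2: bedd$eb -> last char: b
  3: d$ebbed -> last char: d
  4: dd$ebbe -> last char: e
  5: ebbedd$ -> last char: $
  6: edd$ebb -> last char: b


BWT = debde$b


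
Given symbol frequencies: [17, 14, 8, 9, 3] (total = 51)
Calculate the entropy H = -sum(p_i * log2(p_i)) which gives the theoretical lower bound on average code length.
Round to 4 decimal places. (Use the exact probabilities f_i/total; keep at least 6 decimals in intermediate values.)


Per-symbol terms -p_i * log2(p_i) with p_i = f_i/51:
  p = 17/51 = 0.333333: log2(p) = -1.584963, -p*log2(p) = 0.528321
  p = 14/51 = 0.274510: log2(p) = -1.865070, -p*log2(p) = 0.511980
  p = 8/51 = 0.156863: log2(p) = -2.672425, -p*log2(p) = 0.419204
  p = 9/51 = 0.176471: log2(p) = -2.502500, -p*log2(p) = 0.441618
  p = 3/51 = 0.058824: log2(p) = -4.087463, -p*log2(p) = 0.240439
H = 0.528321 + 0.511980 + 0.419204 + 0.441618 + 0.240439 = 2.141562

H = 2.1416 bits/symbol


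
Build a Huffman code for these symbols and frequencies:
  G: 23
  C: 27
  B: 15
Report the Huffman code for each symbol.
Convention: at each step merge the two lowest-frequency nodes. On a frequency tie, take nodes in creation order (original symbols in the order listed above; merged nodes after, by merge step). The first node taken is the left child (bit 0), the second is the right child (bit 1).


Huffman tree construction:
Step 1: Merge B(15) + G(23) = 38
Step 2: Merge C(27) + (B+G)(38) = 65
Read each symbol's code off the tree from the root (left child = 0, right child = 1).

Codes:
  G: 11 (length 2)
  C: 0 (length 1)
  B: 10 (length 2)
Average code length: 103/65 = 1.5846 bits/symbol


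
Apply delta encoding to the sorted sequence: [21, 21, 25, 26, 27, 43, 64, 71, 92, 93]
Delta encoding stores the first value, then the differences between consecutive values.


First value: 21
Deltas:
  21 - 21 = 0
  25 - 21 = 4
  26 - 25 = 1
  27 - 26 = 1
  43 - 27 = 16
  64 - 43 = 21
  71 - 64 = 7
  92 - 71 = 21
  93 - 92 = 1


Delta encoded: [21, 0, 4, 1, 1, 16, 21, 7, 21, 1]


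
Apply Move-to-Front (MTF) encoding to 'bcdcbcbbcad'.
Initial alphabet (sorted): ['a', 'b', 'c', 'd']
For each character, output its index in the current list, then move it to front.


MTF encoding:
'b': index 1 in ['a', 'b', 'c', 'd'] -> ['b', 'a', 'c', 'd']
'c': index 2 in ['b', 'a', 'c', 'd'] -> ['c', 'b', 'a', 'd']
'd': index 3 in ['c', 'b', 'a', 'd'] -> ['d', 'c', 'b', 'a']
'c': index 1 in ['d', 'c', 'b', 'a'] -> ['c', 'd', 'b', 'a']
'b': index 2 in ['c', 'd', 'b', 'a'] -> ['b', 'c', 'd', 'a']
'c': index 1 in ['b', 'c', 'd', 'a'] -> ['c', 'b', 'd', 'a']
'b': index 1 in ['c', 'b', 'd', 'a'] -> ['b', 'c', 'd', 'a']
'b': index 0 in ['b', 'c', 'd', 'a'] -> ['b', 'c', 'd', 'a']
'c': index 1 in ['b', 'c', 'd', 'a'] -> ['c', 'b', 'd', 'a']
'a': index 3 in ['c', 'b', 'd', 'a'] -> ['a', 'c', 'b', 'd']
'd': index 3 in ['a', 'c', 'b', 'd'] -> ['d', 'a', 'c', 'b']


Output: [1, 2, 3, 1, 2, 1, 1, 0, 1, 3, 3]


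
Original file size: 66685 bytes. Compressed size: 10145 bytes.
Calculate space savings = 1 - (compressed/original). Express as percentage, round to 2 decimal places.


ratio = compressed/original = 10145/66685 = 0.152133
savings = 1 - ratio = 1 - 0.152133 = 0.847867
as a percentage: 0.847867 * 100 = 84.79%

Space savings = 1 - 10145/66685 = 84.79%


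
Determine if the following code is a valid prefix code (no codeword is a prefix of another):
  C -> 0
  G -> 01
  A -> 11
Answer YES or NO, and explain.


Checking each pair (does one codeword prefix another?):
  C='0' vs G='01': prefix -- VIOLATION

NO -- this is NOT a valid prefix code. C (0) is a prefix of G (01).


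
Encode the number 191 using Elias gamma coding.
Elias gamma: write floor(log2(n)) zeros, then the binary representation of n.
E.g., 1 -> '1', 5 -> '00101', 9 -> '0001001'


num_bits = floor(log2(191)) + 1 = 8
leading_zeros = num_bits - 1 = 7
binary(191) = 10111111

Elias gamma(191) = '0000000' + '10111111' = 000000010111111 (15 bits)


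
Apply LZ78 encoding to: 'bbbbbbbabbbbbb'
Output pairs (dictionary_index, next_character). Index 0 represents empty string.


LZ78 encoding steps:
Dictionary: {0: ''}
Step 1: w='' (idx 0), next='b' -> output (0, 'b'), add 'b' as idx 1
Step 2: w='b' (idx 1), next='b' -> output (1, 'b'), add 'bb' as idx 2
Step 3: w='bb' (idx 2), next='b' -> output (2, 'b'), add 'bbb' as idx 3
Step 4: w='b' (idx 1), next='a' -> output (1, 'a'), add 'ba' as idx 4
Step 5: w='bbb' (idx 3), next='b' -> output (3, 'b'), add 'bbbb' as idx 5
Step 6: w='bb' (idx 2), end of input -> output (2, '')


Encoded: [(0, 'b'), (1, 'b'), (2, 'b'), (1, 'a'), (3, 'b'), (2, '')]


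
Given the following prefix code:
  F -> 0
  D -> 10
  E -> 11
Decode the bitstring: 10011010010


Decoding step by step:
Bits 10 -> D
Bits 0 -> F
Bits 11 -> E
Bits 0 -> F
Bits 10 -> D
Bits 0 -> F
Bits 10 -> D


Decoded message: DFEFDFD


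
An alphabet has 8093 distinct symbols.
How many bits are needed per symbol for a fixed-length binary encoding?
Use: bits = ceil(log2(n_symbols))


log2(8093) = 12.9825
Bracket: 2^12 = 4096 < 8093 <= 2^13 = 8192
So ceil(log2(8093)) = 13

bits = ceil(log2(8093)) = ceil(12.9825) = 13 bits


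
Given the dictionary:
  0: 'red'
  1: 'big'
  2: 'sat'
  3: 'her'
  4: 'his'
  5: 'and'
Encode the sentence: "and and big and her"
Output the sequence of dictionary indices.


Look up each word in the dictionary:
  'and' -> 5
  'and' -> 5
  'big' -> 1
  'and' -> 5
  'her' -> 3

Encoded: [5, 5, 1, 5, 3]


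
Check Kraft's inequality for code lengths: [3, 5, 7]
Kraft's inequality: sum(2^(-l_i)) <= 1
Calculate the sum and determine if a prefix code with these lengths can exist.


Sum = 2^(-3) + 2^(-5) + 2^(-7)
    = 0.125 + 0.03125 + 0.0078125
    = 21/128 = 0.1640625
Since 0.1640625 <= 1, Kraft's inequality IS satisfied.
A prefix code with these lengths CAN exist.

Kraft sum = 0.1640625. Satisfied.


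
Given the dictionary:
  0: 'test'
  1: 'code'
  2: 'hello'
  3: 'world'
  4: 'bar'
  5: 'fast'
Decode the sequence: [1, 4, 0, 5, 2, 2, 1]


Look up each index in the dictionary:
  1 -> 'code'
  4 -> 'bar'
  0 -> 'test'
  5 -> 'fast'
  2 -> 'hello'
  2 -> 'hello'
  1 -> 'code'

Decoded: "code bar test fast hello hello code"


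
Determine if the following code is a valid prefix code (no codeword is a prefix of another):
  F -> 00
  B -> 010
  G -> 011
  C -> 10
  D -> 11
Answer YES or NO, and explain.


Checking each pair (does one codeword prefix another?):
  F='00' vs B='010': no prefix
  F='00' vs G='011': no prefix
  F='00' vs C='10': no prefix
  F='00' vs D='11': no prefix
  B='010' vs F='00': no prefix
  B='010' vs G='011': no prefix
  B='010' vs C='10': no prefix
  B='010' vs D='11': no prefix
  G='011' vs F='00': no prefix
  G='011' vs B='010': no prefix
  G='011' vs C='10': no prefix
  G='011' vs D='11': no prefix
  C='10' vs F='00': no prefix
  C='10' vs B='010': no prefix
  C='10' vs G='011': no prefix
  C='10' vs D='11': no prefix
  D='11' vs F='00': no prefix
  D='11' vs B='010': no prefix
  D='11' vs G='011': no prefix
  D='11' vs C='10': no prefix
No violation found over all pairs.

YES -- this is a valid prefix code. No codeword is a prefix of any other codeword.


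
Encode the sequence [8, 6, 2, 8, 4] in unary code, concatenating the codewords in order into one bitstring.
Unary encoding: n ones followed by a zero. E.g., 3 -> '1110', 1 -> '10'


Encode each number as n ones followed by a terminating 0:
  8 -> 111111110 (9 bits)
  6 -> 1111110 (7 bits)
  2 -> 110 (3 bits)
  8 -> 111111110 (9 bits)
  4 -> 11110 (5 bits)
Total length = 9 + 7 + 3 + 9 + 5 = 33 bits.

Unary([8, 6, 2, 8, 4]) = 111111110111111011011111111011110 (33 bits)


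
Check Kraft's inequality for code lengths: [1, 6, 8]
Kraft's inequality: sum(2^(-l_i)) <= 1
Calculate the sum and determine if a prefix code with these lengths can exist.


Sum = 2^(-1) + 2^(-6) + 2^(-8)
    = 0.5 + 0.015625 + 0.00390625
    = 133/256 = 0.51953125
Since 0.51953125 <= 1, Kraft's inequality IS satisfied.
A prefix code with these lengths CAN exist.

Kraft sum = 0.51953125. Satisfied.


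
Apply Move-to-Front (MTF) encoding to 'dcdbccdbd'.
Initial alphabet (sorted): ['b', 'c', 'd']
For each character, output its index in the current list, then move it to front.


MTF encoding:
'd': index 2 in ['b', 'c', 'd'] -> ['d', 'b', 'c']
'c': index 2 in ['d', 'b', 'c'] -> ['c', 'd', 'b']
'd': index 1 in ['c', 'd', 'b'] -> ['d', 'c', 'b']
'b': index 2 in ['d', 'c', 'b'] -> ['b', 'd', 'c']
'c': index 2 in ['b', 'd', 'c'] -> ['c', 'b', 'd']
'c': index 0 in ['c', 'b', 'd'] -> ['c', 'b', 'd']
'd': index 2 in ['c', 'b', 'd'] -> ['d', 'c', 'b']
'b': index 2 in ['d', 'c', 'b'] -> ['b', 'd', 'c']
'd': index 1 in ['b', 'd', 'c'] -> ['d', 'b', 'c']


Output: [2, 2, 1, 2, 2, 0, 2, 2, 1]


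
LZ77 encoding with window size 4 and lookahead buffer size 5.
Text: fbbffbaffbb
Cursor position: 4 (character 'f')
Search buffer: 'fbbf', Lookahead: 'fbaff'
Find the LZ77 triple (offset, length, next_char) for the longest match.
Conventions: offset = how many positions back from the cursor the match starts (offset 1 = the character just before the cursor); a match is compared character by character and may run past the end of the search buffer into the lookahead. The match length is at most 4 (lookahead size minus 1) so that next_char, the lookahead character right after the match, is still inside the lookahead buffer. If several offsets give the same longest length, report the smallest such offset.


Try each offset into the search buffer:
  offset=1 (pos 3, char 'f'): match length 1
  offset=2 (pos 2, char 'b'): match length 0
  offset=3 (pos 1, char 'b'): match length 0
  offset=4 (pos 0, char 'f'): match length 2
Longest match has length 2 at offset 4.
next_char = character at position 4 + 2 = 6 -> 'a'

Best match: offset=4, length=2 (matching 'fb' starting at position 0)
LZ77 triple: (4, 2, 'a')


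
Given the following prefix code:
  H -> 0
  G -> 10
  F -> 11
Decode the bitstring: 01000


Decoding step by step:
Bits 0 -> H
Bits 10 -> G
Bits 0 -> H
Bits 0 -> H


Decoded message: HGHH


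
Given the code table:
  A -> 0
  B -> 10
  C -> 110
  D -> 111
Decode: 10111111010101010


Decoding:
10 -> B
111 -> D
111 -> D
0 -> A
10 -> B
10 -> B
10 -> B
10 -> B


Result: BDDABBBB


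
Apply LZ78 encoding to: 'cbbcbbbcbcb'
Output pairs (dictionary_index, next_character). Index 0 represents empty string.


LZ78 encoding steps:
Dictionary: {0: ''}
Step 1: w='' (idx 0), next='c' -> output (0, 'c'), add 'c' as idx 1
Step 2: w='' (idx 0), next='b' -> output (0, 'b'), add 'b' as idx 2
Step 3: w='b' (idx 2), next='c' -> output (2, 'c'), add 'bc' as idx 3
Step 4: w='b' (idx 2), next='b' -> output (2, 'b'), add 'bb' as idx 4
Step 5: w='bc' (idx 3), next='b' -> output (3, 'b'), add 'bcb' as idx 5
Step 6: w='c' (idx 1), next='b' -> output (1, 'b'), add 'cb' as idx 6


Encoded: [(0, 'c'), (0, 'b'), (2, 'c'), (2, 'b'), (3, 'b'), (1, 'b')]


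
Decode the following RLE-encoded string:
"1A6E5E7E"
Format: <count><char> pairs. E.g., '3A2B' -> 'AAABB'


Expanding each <count><char> pair:
  1A -> 'A'
  6E -> 'EEEEEE'
  5E -> 'EEEEE'
  7E -> 'EEEEEEE'

Decoded = AEEEEEEEEEEEEEEEEEE


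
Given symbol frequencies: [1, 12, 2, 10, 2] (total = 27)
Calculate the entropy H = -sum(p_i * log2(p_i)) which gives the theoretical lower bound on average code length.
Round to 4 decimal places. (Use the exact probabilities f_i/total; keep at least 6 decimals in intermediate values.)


Per-symbol terms -p_i * log2(p_i) with p_i = f_i/27:
  p = 1/27 = 0.037037: log2(p) = -4.754888, -p*log2(p) = 0.176107
  p = 12/27 = 0.444444: log2(p) = -1.169925, -p*log2(p) = 0.519967
  p = 2/27 = 0.074074: log2(p) = -3.754888, -p*log2(p) = 0.278140
  p = 10/27 = 0.370370: log2(p) = -1.432959, -p*log2(p) = 0.530726
  p = 2/27 = 0.074074: log2(p) = -3.754888, -p*log2(p) = 0.278140
H = 0.176107 + 0.519967 + 0.278140 + 0.530726 + 0.278140 = 1.783080

H = 1.7831 bits/symbol


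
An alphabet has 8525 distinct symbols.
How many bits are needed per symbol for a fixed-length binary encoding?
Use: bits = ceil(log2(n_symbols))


log2(8525) = 13.0575
Bracket: 2^13 = 8192 < 8525 <= 2^14 = 16384
So ceil(log2(8525)) = 14

bits = ceil(log2(8525)) = ceil(13.0575) = 14 bits


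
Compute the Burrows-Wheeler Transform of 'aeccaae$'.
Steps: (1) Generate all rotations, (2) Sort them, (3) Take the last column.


Rotations (sorted):
  0: $aeccaae -> last char: e
  1: aae$aecc -> last char: c
  2: ae$aecca -> last char: a
  3: aeccaae$ -> last char: $
  4: caae$aec -> last char: c
  5: ccaae$ae -> last char: e
  6: e$aeccaa -> last char: a
  7: eccaae$a -> last char: a


BWT = eca$ceaa


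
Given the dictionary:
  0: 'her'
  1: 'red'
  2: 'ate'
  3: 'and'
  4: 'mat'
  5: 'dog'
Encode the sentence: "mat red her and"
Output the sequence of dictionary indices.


Look up each word in the dictionary:
  'mat' -> 4
  'red' -> 1
  'her' -> 0
  'and' -> 3

Encoded: [4, 1, 0, 3]


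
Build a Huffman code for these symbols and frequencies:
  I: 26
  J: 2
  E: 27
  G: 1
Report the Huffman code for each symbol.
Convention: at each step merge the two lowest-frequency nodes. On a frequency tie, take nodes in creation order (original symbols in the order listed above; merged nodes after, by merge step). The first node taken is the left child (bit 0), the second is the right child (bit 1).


Huffman tree construction:
Step 1: Merge G(1) + J(2) = 3
Step 2: Merge (G+J)(3) + I(26) = 29
Step 3: Merge E(27) + ((G+J)+I)(29) = 56
Read each symbol's code off the tree from the root (left child = 0, right child = 1).

Codes:
  I: 11 (length 2)
  J: 101 (length 3)
  E: 0 (length 1)
  G: 100 (length 3)
Average code length: 88/56 = 1.5714 bits/symbol


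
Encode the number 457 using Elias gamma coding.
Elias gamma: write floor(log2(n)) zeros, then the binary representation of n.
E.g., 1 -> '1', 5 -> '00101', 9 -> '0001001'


num_bits = floor(log2(457)) + 1 = 9
leading_zeros = num_bits - 1 = 8
binary(457) = 111001001

Elias gamma(457) = '00000000' + '111001001' = 00000000111001001 (17 bits)


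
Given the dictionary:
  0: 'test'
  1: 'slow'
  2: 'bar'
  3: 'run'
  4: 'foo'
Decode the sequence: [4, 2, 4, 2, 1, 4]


Look up each index in the dictionary:
  4 -> 'foo'
  2 -> 'bar'
  4 -> 'foo'
  2 -> 'bar'
  1 -> 'slow'
  4 -> 'foo'

Decoded: "foo bar foo bar slow foo"


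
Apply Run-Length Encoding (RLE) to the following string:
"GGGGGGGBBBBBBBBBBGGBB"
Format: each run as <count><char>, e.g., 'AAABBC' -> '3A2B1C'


Scanning runs left to right:
  i=0: run of 'G' x 7 -> '7G'
  i=7: run of 'B' x 10 -> '10B'
  i=17: run of 'G' x 2 -> '2G'
  i=19: run of 'B' x 2 -> '2B'

RLE = 7G10B2G2B


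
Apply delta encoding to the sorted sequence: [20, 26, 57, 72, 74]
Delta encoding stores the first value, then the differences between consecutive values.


First value: 20
Deltas:
  26 - 20 = 6
  57 - 26 = 31
  72 - 57 = 15
  74 - 72 = 2


Delta encoded: [20, 6, 31, 15, 2]


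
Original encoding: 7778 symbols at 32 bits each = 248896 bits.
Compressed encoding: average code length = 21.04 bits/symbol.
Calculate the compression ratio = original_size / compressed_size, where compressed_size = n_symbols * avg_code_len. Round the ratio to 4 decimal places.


original_size = n_symbols * orig_bits = 7778 * 32 = 248896 bits
compressed_size = n_symbols * avg_code_len = 7778 * 21.04 = 163649.12 bits
ratio = original_size / compressed_size = 248896 / 163649.12 = 1.5209

Compression ratio = 1.5209


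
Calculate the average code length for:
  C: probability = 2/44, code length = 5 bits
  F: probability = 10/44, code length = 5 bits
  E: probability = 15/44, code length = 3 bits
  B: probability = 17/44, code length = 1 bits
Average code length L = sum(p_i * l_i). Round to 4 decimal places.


Weighted contributions p_i * l_i:
  C: (2/44) * 5 = 10/44
  F: (10/44) * 5 = 50/44
  E: (15/44) * 3 = 45/44
  B: (17/44) * 1 = 17/44
Sum = (10 + 50 + 45 + 17)/44 = 122/44

L = 122/44 = 2.7727 bits/symbol


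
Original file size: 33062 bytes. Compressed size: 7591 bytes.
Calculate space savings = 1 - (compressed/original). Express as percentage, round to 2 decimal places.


ratio = compressed/original = 7591/33062 = 0.229599
savings = 1 - ratio = 1 - 0.229599 = 0.770401
as a percentage: 0.770401 * 100 = 77.04%

Space savings = 1 - 7591/33062 = 77.04%


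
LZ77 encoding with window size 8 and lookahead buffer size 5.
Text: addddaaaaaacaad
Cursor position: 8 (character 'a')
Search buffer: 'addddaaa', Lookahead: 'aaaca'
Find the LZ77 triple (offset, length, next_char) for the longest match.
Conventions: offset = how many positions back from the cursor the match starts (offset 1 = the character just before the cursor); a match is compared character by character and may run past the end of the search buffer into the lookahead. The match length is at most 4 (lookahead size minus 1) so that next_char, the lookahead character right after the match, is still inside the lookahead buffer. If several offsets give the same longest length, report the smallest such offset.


Try each offset into the search buffer:
  offset=1 (pos 7, char 'a'): match length 3
  offset=2 (pos 6, char 'a'): match length 3
  offset=3 (pos 5, char 'a'): match length 3
  offset=4 (pos 4, char 'd'): match length 0
  offset=5 (pos 3, char 'd'): match length 0
  offset=6 (pos 2, char 'd'): match length 0
  offset=7 (pos 1, char 'd'): match length 0
  offset=8 (pos 0, char 'a'): match length 1
Longest match has length 3, found at offsets 1, 2, 3; take the smallest, offset 1.
next_char = character at position 8 + 3 = 11 -> 'c'

Best match: offset=1, length=3 (matching 'aaa' starting at position 7)
LZ77 triple: (1, 3, 'c')


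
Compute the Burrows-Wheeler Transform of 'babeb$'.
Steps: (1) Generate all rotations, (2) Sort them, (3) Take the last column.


Rotations (sorted):
  0: $babeb -> last char: b
  1: abeb$b -> last char: b
  2: b$babe -> last char: e
  3: babeb$ -> last char: $
  4: beb$ba -> last char: a
  5: eb$bab -> last char: b


BWT = bbe$ab


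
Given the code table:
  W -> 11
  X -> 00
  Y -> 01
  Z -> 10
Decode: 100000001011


Decoding:
10 -> Z
00 -> X
00 -> X
00 -> X
10 -> Z
11 -> W


Result: ZXXXZW


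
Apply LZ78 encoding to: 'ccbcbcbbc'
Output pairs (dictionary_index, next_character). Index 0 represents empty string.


LZ78 encoding steps:
Dictionary: {0: ''}
Step 1: w='' (idx 0), next='c' -> output (0, 'c'), add 'c' as idx 1
Step 2: w='c' (idx 1), next='b' -> output (1, 'b'), add 'cb' as idx 2
Step 3: w='cb' (idx 2), next='c' -> output (2, 'c'), add 'cbc' as idx 3
Step 4: w='' (idx 0), next='b' -> output (0, 'b'), add 'b' as idx 4
Step 5: w='b' (idx 4), next='c' -> output (4, 'c'), add 'bc' as idx 5


Encoded: [(0, 'c'), (1, 'b'), (2, 'c'), (0, 'b'), (4, 'c')]


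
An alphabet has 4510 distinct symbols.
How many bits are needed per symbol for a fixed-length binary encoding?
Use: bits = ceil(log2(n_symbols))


log2(4510) = 12.1389
Bracket: 2^12 = 4096 < 4510 <= 2^13 = 8192
So ceil(log2(4510)) = 13

bits = ceil(log2(4510)) = ceil(12.1389) = 13 bits


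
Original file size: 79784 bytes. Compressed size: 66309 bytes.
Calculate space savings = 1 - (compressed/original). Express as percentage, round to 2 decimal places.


ratio = compressed/original = 66309/79784 = 0.831106
savings = 1 - ratio = 1 - 0.831106 = 0.168894
as a percentage: 0.168894 * 100 = 16.89%

Space savings = 1 - 66309/79784 = 16.89%


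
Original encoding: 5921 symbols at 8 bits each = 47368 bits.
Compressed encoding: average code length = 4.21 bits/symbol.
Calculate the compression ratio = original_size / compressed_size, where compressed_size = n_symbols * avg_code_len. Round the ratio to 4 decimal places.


original_size = n_symbols * orig_bits = 5921 * 8 = 47368 bits
compressed_size = n_symbols * avg_code_len = 5921 * 4.21 = 24927.41 bits
ratio = original_size / compressed_size = 47368 / 24927.41 = 1.9002

Compression ratio = 1.9002


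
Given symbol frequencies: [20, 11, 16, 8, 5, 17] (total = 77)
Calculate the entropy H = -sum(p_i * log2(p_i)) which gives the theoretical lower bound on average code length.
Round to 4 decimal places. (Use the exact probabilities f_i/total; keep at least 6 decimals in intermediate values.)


Per-symbol terms -p_i * log2(p_i) with p_i = f_i/77:
  p = 20/77 = 0.259740: log2(p) = -1.944858, -p*log2(p) = 0.505158
  p = 11/77 = 0.142857: log2(p) = -2.807355, -p*log2(p) = 0.401051
  p = 16/77 = 0.207792: log2(p) = -2.266787, -p*log2(p) = 0.471021
  p = 8/77 = 0.103896: log2(p) = -3.266787, -p*log2(p) = 0.339406
  p = 5/77 = 0.064935: log2(p) = -3.944858, -p*log2(p) = 0.256160
  p = 17/77 = 0.220779: log2(p) = -2.179324, -p*log2(p) = 0.481149
H = 0.505158 + 0.401051 + 0.471021 + 0.339406 + 0.256160 + 0.481149 = 2.453945

H = 2.4539 bits/symbol


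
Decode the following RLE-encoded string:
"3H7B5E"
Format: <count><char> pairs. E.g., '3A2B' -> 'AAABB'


Expanding each <count><char> pair:
  3H -> 'HHH'
  7B -> 'BBBBBBB'
  5E -> 'EEEEE'

Decoded = HHHBBBBBBBEEEEE


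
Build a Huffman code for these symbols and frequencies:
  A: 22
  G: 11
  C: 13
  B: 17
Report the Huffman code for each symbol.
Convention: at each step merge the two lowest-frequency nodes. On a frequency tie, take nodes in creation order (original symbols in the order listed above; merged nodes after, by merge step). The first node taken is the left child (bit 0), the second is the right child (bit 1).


Huffman tree construction:
Step 1: Merge G(11) + C(13) = 24
Step 2: Merge B(17) + A(22) = 39
Step 3: Merge (G+C)(24) + (B+A)(39) = 63
Read each symbol's code off the tree from the root (left child = 0, right child = 1).

Codes:
  A: 11 (length 2)
  G: 00 (length 2)
  C: 01 (length 2)
  B: 10 (length 2)
Average code length: 126/63 = 2.0000 bits/symbol


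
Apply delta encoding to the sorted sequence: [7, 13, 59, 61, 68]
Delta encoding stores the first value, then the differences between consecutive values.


First value: 7
Deltas:
  13 - 7 = 6
  59 - 13 = 46
  61 - 59 = 2
  68 - 61 = 7


Delta encoded: [7, 6, 46, 2, 7]


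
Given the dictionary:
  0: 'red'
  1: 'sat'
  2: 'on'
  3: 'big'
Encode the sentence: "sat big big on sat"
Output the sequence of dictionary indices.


Look up each word in the dictionary:
  'sat' -> 1
  'big' -> 3
  'big' -> 3
  'on' -> 2
  'sat' -> 1

Encoded: [1, 3, 3, 2, 1]


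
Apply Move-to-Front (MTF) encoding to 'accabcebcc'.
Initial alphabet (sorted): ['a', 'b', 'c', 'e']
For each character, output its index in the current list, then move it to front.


MTF encoding:
'a': index 0 in ['a', 'b', 'c', 'e'] -> ['a', 'b', 'c', 'e']
'c': index 2 in ['a', 'b', 'c', 'e'] -> ['c', 'a', 'b', 'e']
'c': index 0 in ['c', 'a', 'b', 'e'] -> ['c', 'a', 'b', 'e']
'a': index 1 in ['c', 'a', 'b', 'e'] -> ['a', 'c', 'b', 'e']
'b': index 2 in ['a', 'c', 'b', 'e'] -> ['b', 'a', 'c', 'e']
'c': index 2 in ['b', 'a', 'c', 'e'] -> ['c', 'b', 'a', 'e']
'e': index 3 in ['c', 'b', 'a', 'e'] -> ['e', 'c', 'b', 'a']
'b': index 2 in ['e', 'c', 'b', 'a'] -> ['b', 'e', 'c', 'a']
'c': index 2 in ['b', 'e', 'c', 'a'] -> ['c', 'b', 'e', 'a']
'c': index 0 in ['c', 'b', 'e', 'a'] -> ['c', 'b', 'e', 'a']


Output: [0, 2, 0, 1, 2, 2, 3, 2, 2, 0]


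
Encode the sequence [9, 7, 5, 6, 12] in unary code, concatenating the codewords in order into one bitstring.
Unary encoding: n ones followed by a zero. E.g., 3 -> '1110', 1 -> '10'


Encode each number as n ones followed by a terminating 0:
  9 -> 1111111110 (10 bits)
  7 -> 11111110 (8 bits)
  5 -> 111110 (6 bits)
  6 -> 1111110 (7 bits)
  12 -> 1111111111110 (13 bits)
Total length = 10 + 8 + 6 + 7 + 13 = 44 bits.

Unary([9, 7, 5, 6, 12]) = 11111111101111111011111011111101111111111110 (44 bits)


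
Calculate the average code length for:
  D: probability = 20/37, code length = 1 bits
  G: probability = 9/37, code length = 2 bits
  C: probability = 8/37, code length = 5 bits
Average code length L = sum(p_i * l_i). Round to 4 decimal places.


Weighted contributions p_i * l_i:
  D: (20/37) * 1 = 20/37
  G: (9/37) * 2 = 18/37
  C: (8/37) * 5 = 40/37
Sum = (20 + 18 + 40)/37 = 78/37

L = 78/37 = 2.1081 bits/symbol


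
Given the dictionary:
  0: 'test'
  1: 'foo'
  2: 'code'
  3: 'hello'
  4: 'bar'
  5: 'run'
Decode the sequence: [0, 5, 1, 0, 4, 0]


Look up each index in the dictionary:
  0 -> 'test'
  5 -> 'run'
  1 -> 'foo'
  0 -> 'test'
  4 -> 'bar'
  0 -> 'test'

Decoded: "test run foo test bar test"


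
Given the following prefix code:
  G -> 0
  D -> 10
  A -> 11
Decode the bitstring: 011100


Decoding step by step:
Bits 0 -> G
Bits 11 -> A
Bits 10 -> D
Bits 0 -> G


Decoded message: GADG


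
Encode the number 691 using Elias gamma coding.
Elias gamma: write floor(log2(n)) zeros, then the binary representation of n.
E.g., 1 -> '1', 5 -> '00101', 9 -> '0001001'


num_bits = floor(log2(691)) + 1 = 10
leading_zeros = num_bits - 1 = 9
binary(691) = 1010110011

Elias gamma(691) = '000000000' + '1010110011' = 0000000001010110011 (19 bits)


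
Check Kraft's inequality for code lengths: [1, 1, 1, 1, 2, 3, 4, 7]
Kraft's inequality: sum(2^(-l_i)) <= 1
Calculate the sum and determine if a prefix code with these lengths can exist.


Sum = 2^(-1) + 2^(-1) + 2^(-1) + 2^(-1) + 2^(-2) + 2^(-3) + 2^(-4) + 2^(-7)
    = 0.5 + 0.5 + 0.5 + 0.5 + 0.25 + 0.125 + 0.0625 + 0.0078125
    = 313/128 = 2.4453125
Since 2.4453125 > 1, Kraft's inequality is NOT satisfied.
A prefix code with these lengths CANNOT exist.

Kraft sum = 2.4453125. Not satisfied.


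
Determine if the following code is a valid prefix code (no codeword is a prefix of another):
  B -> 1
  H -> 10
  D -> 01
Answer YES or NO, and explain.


Checking each pair (does one codeword prefix another?):
  B='1' vs H='10': prefix -- VIOLATION

NO -- this is NOT a valid prefix code. B (1) is a prefix of H (10).


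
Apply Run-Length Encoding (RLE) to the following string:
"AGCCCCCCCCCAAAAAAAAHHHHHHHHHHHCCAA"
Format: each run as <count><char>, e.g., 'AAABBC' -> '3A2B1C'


Scanning runs left to right:
  i=0: run of 'A' x 1 -> '1A'
  i=1: run of 'G' x 1 -> '1G'
  i=2: run of 'C' x 9 -> '9C'
  i=11: run of 'A' x 8 -> '8A'
  i=19: run of 'H' x 11 -> '11H'
  i=30: run of 'C' x 2 -> '2C'
  i=32: run of 'A' x 2 -> '2A'

RLE = 1A1G9C8A11H2C2A


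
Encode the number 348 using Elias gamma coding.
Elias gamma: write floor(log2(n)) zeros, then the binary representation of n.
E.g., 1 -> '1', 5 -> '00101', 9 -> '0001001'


num_bits = floor(log2(348)) + 1 = 9
leading_zeros = num_bits - 1 = 8
binary(348) = 101011100

Elias gamma(348) = '00000000' + '101011100' = 00000000101011100 (17 bits)


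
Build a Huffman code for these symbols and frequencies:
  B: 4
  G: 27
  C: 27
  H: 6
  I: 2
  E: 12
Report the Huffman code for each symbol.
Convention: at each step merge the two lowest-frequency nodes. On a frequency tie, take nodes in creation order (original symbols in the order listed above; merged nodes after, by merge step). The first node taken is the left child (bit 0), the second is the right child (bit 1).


Huffman tree construction:
Step 1: Merge I(2) + B(4) = 6
Step 2: Merge H(6) + (I+B)(6) = 12
Step 3: Merge E(12) + (H+(I+B))(12) = 24
Step 4: Merge (E+(H+(I+B)))(24) + G(27) = 51
Step 5: Merge C(27) + ((E+(H+(I+B)))+G)(51) = 78
Read each symbol's code off the tree from the root (left child = 0, right child = 1).

Codes:
  B: 10111 (length 5)
  G: 11 (length 2)
  C: 0 (length 1)
  H: 1010 (length 4)
  I: 10110 (length 5)
  E: 100 (length 3)
Average code length: 171/78 = 2.1923 bits/symbol


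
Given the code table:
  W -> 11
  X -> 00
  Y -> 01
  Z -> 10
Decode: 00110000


Decoding:
00 -> X
11 -> W
00 -> X
00 -> X


Result: XWXX


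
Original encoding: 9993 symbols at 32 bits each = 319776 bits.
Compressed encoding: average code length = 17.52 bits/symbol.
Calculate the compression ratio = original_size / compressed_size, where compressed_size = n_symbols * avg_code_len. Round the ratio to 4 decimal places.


original_size = n_symbols * orig_bits = 9993 * 32 = 319776 bits
compressed_size = n_symbols * avg_code_len = 9993 * 17.52 = 175077.36 bits
ratio = original_size / compressed_size = 319776 / 175077.36 = 1.8265

Compression ratio = 1.8265


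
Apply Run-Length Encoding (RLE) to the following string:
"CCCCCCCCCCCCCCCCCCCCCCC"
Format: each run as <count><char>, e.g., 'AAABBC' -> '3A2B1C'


Scanning runs left to right:
  i=0: run of 'C' x 23 -> '23C'

RLE = 23C


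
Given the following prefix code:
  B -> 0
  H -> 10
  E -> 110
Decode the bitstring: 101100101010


Decoding step by step:
Bits 10 -> H
Bits 110 -> E
Bits 0 -> B
Bits 10 -> H
Bits 10 -> H
Bits 10 -> H


Decoded message: HEBHHH


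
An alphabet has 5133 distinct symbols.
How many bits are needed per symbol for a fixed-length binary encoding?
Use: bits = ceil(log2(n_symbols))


log2(5133) = 12.3256
Bracket: 2^12 = 4096 < 5133 <= 2^13 = 8192
So ceil(log2(5133)) = 13

bits = ceil(log2(5133)) = ceil(12.3256) = 13 bits


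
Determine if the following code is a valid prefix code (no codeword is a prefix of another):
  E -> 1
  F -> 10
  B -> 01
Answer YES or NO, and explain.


Checking each pair (does one codeword prefix another?):
  E='1' vs F='10': prefix -- VIOLATION

NO -- this is NOT a valid prefix code. E (1) is a prefix of F (10).


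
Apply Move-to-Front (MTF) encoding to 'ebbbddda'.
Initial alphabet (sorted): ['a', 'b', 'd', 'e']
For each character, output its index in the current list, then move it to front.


MTF encoding:
'e': index 3 in ['a', 'b', 'd', 'e'] -> ['e', 'a', 'b', 'd']
'b': index 2 in ['e', 'a', 'b', 'd'] -> ['b', 'e', 'a', 'd']
'b': index 0 in ['b', 'e', 'a', 'd'] -> ['b', 'e', 'a', 'd']
'b': index 0 in ['b', 'e', 'a', 'd'] -> ['b', 'e', 'a', 'd']
'd': index 3 in ['b', 'e', 'a', 'd'] -> ['d', 'b', 'e', 'a']
'd': index 0 in ['d', 'b', 'e', 'a'] -> ['d', 'b', 'e', 'a']
'd': index 0 in ['d', 'b', 'e', 'a'] -> ['d', 'b', 'e', 'a']
'a': index 3 in ['d', 'b', 'e', 'a'] -> ['a', 'd', 'b', 'e']


Output: [3, 2, 0, 0, 3, 0, 0, 3]


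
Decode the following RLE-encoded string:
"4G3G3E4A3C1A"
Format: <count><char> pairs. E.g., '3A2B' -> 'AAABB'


Expanding each <count><char> pair:
  4G -> 'GGGG'
  3G -> 'GGG'
  3E -> 'EEE'
  4A -> 'AAAA'
  3C -> 'CCC'
  1A -> 'A'

Decoded = GGGGGGGEEEAAAACCCA


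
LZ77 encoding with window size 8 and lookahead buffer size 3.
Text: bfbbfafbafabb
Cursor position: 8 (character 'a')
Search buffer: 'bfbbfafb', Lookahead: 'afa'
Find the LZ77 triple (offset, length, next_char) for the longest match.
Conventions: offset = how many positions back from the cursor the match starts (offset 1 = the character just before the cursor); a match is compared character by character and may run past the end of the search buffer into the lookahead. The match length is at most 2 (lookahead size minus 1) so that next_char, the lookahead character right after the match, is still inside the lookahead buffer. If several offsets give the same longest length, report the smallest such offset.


Try each offset into the search buffer:
  offset=1 (pos 7, char 'b'): match length 0
  offset=2 (pos 6, char 'f'): match length 0
  offset=3 (pos 5, char 'a'): match length 2
  offset=4 (pos 4, char 'f'): match length 0
  offset=5 (pos 3, char 'b'): match length 0
  offset=6 (pos 2, char 'b'): match length 0
  offset=7 (pos 1, char 'f'): match length 0
  offset=8 (pos 0, char 'b'): match length 0
Longest match has length 2 at offset 3.
next_char = character at position 8 + 2 = 10 -> 'a'

Best match: offset=3, length=2 (matching 'af' starting at position 5)
LZ77 triple: (3, 2, 'a')


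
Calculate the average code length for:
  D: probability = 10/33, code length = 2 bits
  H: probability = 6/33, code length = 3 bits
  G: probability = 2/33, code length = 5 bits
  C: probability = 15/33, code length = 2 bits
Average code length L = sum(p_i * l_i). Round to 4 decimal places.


Weighted contributions p_i * l_i:
  D: (10/33) * 2 = 20/33
  H: (6/33) * 3 = 18/33
  G: (2/33) * 5 = 10/33
  C: (15/33) * 2 = 30/33
Sum = (20 + 18 + 10 + 30)/33 = 78/33

L = 78/33 = 2.3636 bits/symbol


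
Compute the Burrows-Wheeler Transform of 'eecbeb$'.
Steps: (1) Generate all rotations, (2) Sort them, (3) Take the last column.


Rotations (sorted):
  0: $eecbeb -> last char: b
  1: b$eecbe -> last char: e
  2: beb$eec -> last char: c
  3: cbeb$ee -> last char: e
  4: eb$eecb -> last char: b
  5: ecbeb$e -> last char: e
  6: eecbeb$ -> last char: $


BWT = becebe$


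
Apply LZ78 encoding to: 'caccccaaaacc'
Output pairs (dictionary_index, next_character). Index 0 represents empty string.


LZ78 encoding steps:
Dictionary: {0: ''}
Step 1: w='' (idx 0), next='c' -> output (0, 'c'), add 'c' as idx 1
Step 2: w='' (idx 0), next='a' -> output (0, 'a'), add 'a' as idx 2
Step 3: w='c' (idx 1), next='c' -> output (1, 'c'), add 'cc' as idx 3
Step 4: w='cc' (idx 3), next='a' -> output (3, 'a'), add 'cca' as idx 4
Step 5: w='a' (idx 2), next='a' -> output (2, 'a'), add 'aa' as idx 5
Step 6: w='a' (idx 2), next='c' -> output (2, 'c'), add 'ac' as idx 6
Step 7: w='c' (idx 1), end of input -> output (1, '')


Encoded: [(0, 'c'), (0, 'a'), (1, 'c'), (3, 'a'), (2, 'a'), (2, 'c'), (1, '')]


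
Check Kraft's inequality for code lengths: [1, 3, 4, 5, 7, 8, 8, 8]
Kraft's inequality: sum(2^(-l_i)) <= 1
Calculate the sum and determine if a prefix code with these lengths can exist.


Sum = 2^(-1) + 2^(-3) + 2^(-4) + 2^(-5) + 2^(-7) + 2^(-8) + 2^(-8) + 2^(-8)
    = 0.5 + 0.125 + 0.0625 + 0.03125 + 0.0078125 + 0.00390625 + 0.00390625 + 0.00390625
    = 189/256 = 0.73828125
Since 0.73828125 <= 1, Kraft's inequality IS satisfied.
A prefix code with these lengths CAN exist.

Kraft sum = 0.73828125. Satisfied.


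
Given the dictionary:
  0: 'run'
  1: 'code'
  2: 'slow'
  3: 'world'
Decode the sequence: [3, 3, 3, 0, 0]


Look up each index in the dictionary:
  3 -> 'world'
  3 -> 'world'
  3 -> 'world'
  0 -> 'run'
  0 -> 'run'

Decoded: "world world world run run"


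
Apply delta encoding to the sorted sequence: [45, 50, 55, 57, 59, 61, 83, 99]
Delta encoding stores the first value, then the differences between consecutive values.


First value: 45
Deltas:
  50 - 45 = 5
  55 - 50 = 5
  57 - 55 = 2
  59 - 57 = 2
  61 - 59 = 2
  83 - 61 = 22
  99 - 83 = 16


Delta encoded: [45, 5, 5, 2, 2, 2, 22, 16]


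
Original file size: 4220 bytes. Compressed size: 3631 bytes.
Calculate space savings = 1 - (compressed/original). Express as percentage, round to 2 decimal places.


ratio = compressed/original = 3631/4220 = 0.860427
savings = 1 - ratio = 1 - 0.860427 = 0.139573
as a percentage: 0.139573 * 100 = 13.96%

Space savings = 1 - 3631/4220 = 13.96%


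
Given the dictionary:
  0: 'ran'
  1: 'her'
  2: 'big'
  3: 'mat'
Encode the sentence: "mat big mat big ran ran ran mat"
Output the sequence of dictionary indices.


Look up each word in the dictionary:
  'mat' -> 3
  'big' -> 2
  'mat' -> 3
  'big' -> 2
  'ran' -> 0
  'ran' -> 0
  'ran' -> 0
  'mat' -> 3

Encoded: [3, 2, 3, 2, 0, 0, 0, 3]


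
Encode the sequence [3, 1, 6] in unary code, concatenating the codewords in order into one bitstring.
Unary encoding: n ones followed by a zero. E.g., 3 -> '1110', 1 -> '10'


Encode each number as n ones followed by a terminating 0:
  3 -> 1110 (4 bits)
  1 -> 10 (2 bits)
  6 -> 1111110 (7 bits)
Total length = 4 + 2 + 7 = 13 bits.

Unary([3, 1, 6]) = 1110101111110 (13 bits)


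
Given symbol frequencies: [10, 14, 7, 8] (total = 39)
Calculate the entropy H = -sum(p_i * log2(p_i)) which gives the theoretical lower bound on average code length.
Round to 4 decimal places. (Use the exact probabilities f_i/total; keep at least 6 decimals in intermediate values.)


Per-symbol terms -p_i * log2(p_i) with p_i = f_i/39:
  p = 10/39 = 0.256410: log2(p) = -1.963474, -p*log2(p) = 0.503455
  p = 14/39 = 0.358974: log2(p) = -1.478047, -p*log2(p) = 0.530581
  p = 7/39 = 0.179487: log2(p) = -2.478047, -p*log2(p) = 0.444778
  p = 8/39 = 0.205128: log2(p) = -2.285402, -p*log2(p) = 0.468800
H = 0.503455 + 0.530581 + 0.444778 + 0.468800 = 1.947614

H = 1.9476 bits/symbol


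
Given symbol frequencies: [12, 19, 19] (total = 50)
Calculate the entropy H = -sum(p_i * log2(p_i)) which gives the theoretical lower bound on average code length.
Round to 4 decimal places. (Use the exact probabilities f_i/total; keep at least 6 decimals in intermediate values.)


Per-symbol terms -p_i * log2(p_i) with p_i = f_i/50:
  p = 12/50 = 0.240000: log2(p) = -2.058894, -p*log2(p) = 0.494134
  p = 19/50 = 0.380000: log2(p) = -1.395929, -p*log2(p) = 0.530453
  p = 19/50 = 0.380000: log2(p) = -1.395929, -p*log2(p) = 0.530453
H = 0.494134 + 0.530453 + 0.530453 = 1.555040

H = 1.555 bits/symbol
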